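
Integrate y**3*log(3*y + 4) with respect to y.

y**4*log(3*y + 4)/4 - y**4/16 + y**3/9 - 2*y**2/9 + 16*y/27 - 64*log(3*y + 4)/81 + C

Use integration by parts with u = log(3*y + 4), dv = y**3 dy.
Then du = 3/(3*y + 4) dy and v = y**4/4.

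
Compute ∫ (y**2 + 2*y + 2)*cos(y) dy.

y**2*sin(y) + 2*y*sin(y) + 2*y*cos(y) + 2*cos(y) + C

Use integration by parts with u = y**2 + 2*y + 2, dv = cos(y) dy, so v = sin(y).
Apply parts 2 times (tabular method): alternate signs, differentiate u down to 0, integrate dv up.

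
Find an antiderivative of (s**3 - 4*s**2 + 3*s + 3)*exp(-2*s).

Use integration by parts with u = s**3 - 4*s**2 + 3*s + 3, dv = exp(-2*s) ds, so v = -exp(-2*s)/2.
Apply parts 3 times (tabular method): alternate signs, differentiate u down to 0, integrate dv up.

(-4*s**3 + 10*s**2 - 2*s - 13)*exp(-2*s)/8 + C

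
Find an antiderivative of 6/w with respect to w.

Let u = 3*w**3, so du = (9*w**2) dw.
Rewriting, the integral becomes 2·∫ 1/u du = 2·log(u).
Substituting back, u = 3*w**3.

6*log(w) + 2*log(3) + C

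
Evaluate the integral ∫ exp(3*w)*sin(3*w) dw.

Let I denote the integral. Integrate by parts with u = sin(3*w), dv = exp(3*w) dw, so v = exp(3*w)/3: I = exp(3*w)*sin(3*w)/3 − ∫ exp(3*w)*cos(3*w) dw.
Apply parts again with u = cos(3*w), dv = exp(3*w) dw: ∫ exp(3*w)*cos(3*w) dw = exp(3*w)*cos(3*w)/3 + I. Substituting back brings back I: I = exp(3*w)*sin(3*w)/3 - exp(3*w)*cos(3*w)/3 − I.
Solving for I: (1 + 1)·I equals the remaining terms, so I = (1/2)·(exp(3*w)*sin(3*w)/3 - exp(3*w)*cos(3*w)/3).

exp(3*w)*sin(3*w)/6 - exp(3*w)*cos(3*w)/6 + C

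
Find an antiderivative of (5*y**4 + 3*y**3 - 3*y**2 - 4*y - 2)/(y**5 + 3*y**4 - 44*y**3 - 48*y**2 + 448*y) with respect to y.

-log(y)/224 + 32601*log(y - 4)/15488 - 527*log(y + 4)/384 + 10855*log(y + 7)/2541 - 703/(176*y - 704) + C

Factor the denominator: y*(y - 4)**2*(y + 4)*(y + 7).
Partial-fraction decomposition: 10855/(2541*(y + 7)) - 527/(384*(y + 4)) + 32601/(15488*(y - 4)) + 703/(176*(y - 4)**2) - 1/(224*y).
Integrate each term; A/(y−a) gives A·log|y−a|; A/(y−a)² gives −A/(y−a).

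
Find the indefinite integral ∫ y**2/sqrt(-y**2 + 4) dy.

Substitute y = 2·sin(θ), so dy = 2·cos(θ) dθ and the radical becomes sqrt(-y**2 + 4) = 2·cos(θ) by the Pythagorean identity.
Integrate the resulting trig expression in θ, then back-substitute θ = asin(y/2), sin(θ) = y/2, cos(θ) = sqrt(-y**2 + 4)/2 (absorbing any constant into C).

-y*sqrt(-y**2 + 4)/2 + 2*asin(y/2) + C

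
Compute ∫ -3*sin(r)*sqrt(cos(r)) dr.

2*cos(r)**(3/2) + C

Let u = cos(r), so du = (-sin(r)) dr.
Rewriting, the integral becomes 3·∫ √u du = 3·(2/3)u^(3/2).
Substituting back, u = cos(r).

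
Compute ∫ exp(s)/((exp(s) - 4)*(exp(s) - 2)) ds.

Let u = e^s, du = e^s ds.
The integral becomes ∫ du/((u-2)(u-4)); decompose into partial fractions.

log(exp(s) - 4)/2 - log(exp(s) - 2)/2 + C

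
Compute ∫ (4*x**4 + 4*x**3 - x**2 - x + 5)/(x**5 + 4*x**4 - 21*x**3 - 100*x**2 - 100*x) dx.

-log(x)/20 + 17*log(x - 5)/14 - 397*log(x + 2)/252 + 397*log(x + 5)/90 - 5/(6*x + 12) + C

Factor the denominator: x*(x - 5)*(x + 2)**2*(x + 5).
Partial-fraction decomposition: 397/(90*(x + 5)) - 397/(252*(x + 2)) + 5/(6*(x + 2)**2) + 17/(14*(x - 5)) - 1/(20*x).
Integrate each term; A/(x−a) gives A·log|x−a|; A/(x−a)² gives −A/(x−a).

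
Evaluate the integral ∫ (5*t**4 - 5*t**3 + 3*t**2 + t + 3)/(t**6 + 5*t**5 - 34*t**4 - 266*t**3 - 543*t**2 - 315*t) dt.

Factor the denominator: t*(t - 7)*(t + 1)*(t + 3)**2*(t + 5).
Partial-fraction decomposition: -3823/(960*(t + 5)) + 4463/(1200*(t + 3)) - 189/(40*(t + 3)**2) + 15/(128*(t + 1)) + 10447/(67200*(t - 7)) - 1/(105*t).
Integrate each term; A/(t−a) gives A·log|t−a|; A/(t−a)² gives −A/(t−a).

-log(t)/105 + 10447*log(t - 7)/67200 + 15*log(t + 1)/128 + 4463*log(t + 3)/1200 - 3823*log(t + 5)/960 + 189/(40*t + 120) + C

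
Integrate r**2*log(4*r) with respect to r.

Use integration by parts with u = log(4*r), dv = r**2 dr.
Then du = 1/r dr and v = r**3/3.

r**3*(log(r) + 2*log(2))/3 - r**3/9 + C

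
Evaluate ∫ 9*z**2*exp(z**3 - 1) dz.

3*exp(z**3 - 1) + C

Let u = z**3 - 1, so du = (3*z**2) dz.
Rewriting, the integral becomes 3·∫ e^u du = 3·e^u.
Substituting back, u = z**3 - 1.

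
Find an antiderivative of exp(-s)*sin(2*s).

Let I denote the integral. Integrate by parts with u = sin(2*s), dv = exp(-s) ds, so v = -exp(-s): I = -exp(-s)*sin(2*s) + 2·∫ exp(-s)*cos(2*s) ds.
Apply parts again with u = cos(2*s), dv = exp(-s) ds: ∫ exp(-s)*cos(2*s) ds = -exp(-s)*cos(2*s) − 2·I. Substituting back brings back I: I = -exp(-s)*sin(2*s) - 2*exp(-s)*cos(2*s) − 4·I.
Solving for I: (1 + 4)·I equals the remaining terms, so I = (1/5)·(-exp(-s)*sin(2*s) - 2*exp(-s)*cos(2*s)).

-exp(-s)*sin(2*s)/5 - 2*exp(-s)*cos(2*s)/5 + C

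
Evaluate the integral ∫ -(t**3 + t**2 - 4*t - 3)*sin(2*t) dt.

t**3*cos(2*t)/2 - 3*t**2*sin(2*t)/4 + t**2*cos(2*t)/2 - t*sin(2*t)/2 - 11*t*cos(2*t)/4 + 11*sin(2*t)/8 - 7*cos(2*t)/4 + C

Use integration by parts with u = t**3 + t**2 - 4*t - 3, dv = -sin(2*t) dt, so v = cos(2*t)/2.
Apply parts 3 times (tabular method): alternate signs, differentiate u down to 0, integrate dv up.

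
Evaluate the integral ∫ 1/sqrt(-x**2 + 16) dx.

asin(x/4) + C

Substitute x = 4·sin(θ), so dx = 4·cos(θ) dθ and the radical becomes sqrt(-x**2 + 16) = 4·cos(θ) by the Pythagorean identity.
Integrate the resulting trig expression in θ, then back-substitute θ = asin(x/4), sin(θ) = x/4, cos(θ) = sqrt(-x**2 + 16)/4 (absorbing any constant into C).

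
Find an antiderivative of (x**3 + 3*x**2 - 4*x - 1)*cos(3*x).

Use integration by parts with u = x**3 + 3*x**2 - 4*x - 1, dv = cos(3*x) dx, so v = sin(3*x)/3.
Apply parts 3 times (tabular method): alternate signs, differentiate u down to 0, integrate dv up.

x**3*sin(3*x)/3 + x**2*sin(3*x) + x**2*cos(3*x)/3 - 14*x*sin(3*x)/9 + 2*x*cos(3*x)/3 - 5*sin(3*x)/9 - 14*cos(3*x)/27 + C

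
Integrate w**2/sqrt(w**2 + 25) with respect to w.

Substitute w = 5·tan(θ), so dw = 5·sec(θ)^2 dθ and the radical becomes sqrt(w**2 + 25) = 5·sec(θ) by the Pythagorean identity.
Integrate the resulting trig expression in θ, then back-substitute tan(θ) = w/5, sec(θ) = sqrt(w**2 + 25)/5 (absorbing any constant into C).

w*sqrt(w**2 + 25)/2 - 25*log(w + sqrt(w**2 + 25))/2 + C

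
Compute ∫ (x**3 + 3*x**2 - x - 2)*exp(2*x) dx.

(4*x**3 + 6*x**2 - 10*x - 3)*exp(2*x)/8 + C

Use integration by parts with u = x**3 + 3*x**2 - x - 2, dv = exp(2*x) dx, so v = exp(2*x)/2.
Apply parts 3 times (tabular method): alternate signs, differentiate u down to 0, integrate dv up.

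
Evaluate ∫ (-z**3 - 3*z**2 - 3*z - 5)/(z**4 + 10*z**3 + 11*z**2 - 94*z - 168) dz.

-34*log(z - 3)/175 + 3*log(z + 2)/50 + 23*log(z + 4)/42 - 106*log(z + 7)/75 + C

Factor the denominator: (z - 3)*(z + 2)*(z + 4)*(z + 7).
Partial-fraction decomposition: -106/(75*(z + 7)) + 23/(42*(z + 4)) + 3/(50*(z + 2)) - 34/(175*(z - 3)).
Integrate each term: A/(z−a) contributes A·log|z−a|.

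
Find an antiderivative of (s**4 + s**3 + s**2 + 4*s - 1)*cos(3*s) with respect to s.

Use integration by parts with u = s**4 + s**3 + s**2 + 4*s - 1, dv = cos(3*s) ds, so v = sin(3*s)/3.
Apply parts 4 times (tabular method): alternate signs, differentiate u down to 0, integrate dv up.

s**4*sin(3*s)/3 + s**3*sin(3*s)/3 + 4*s**3*cos(3*s)/9 - s**2*sin(3*s)/9 + s**2*cos(3*s)/3 + 10*s*sin(3*s)/9 - 2*s*cos(3*s)/27 - 25*sin(3*s)/81 + 10*cos(3*s)/27 + C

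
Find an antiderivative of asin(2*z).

z*asin(2*z) + sqrt(-4*z**2 + 1)/2 + C

Use integration by parts with u = arcsin(2*z), dv = dz.
Then du = 2/sqrt(-4*z**2 + 1) dz.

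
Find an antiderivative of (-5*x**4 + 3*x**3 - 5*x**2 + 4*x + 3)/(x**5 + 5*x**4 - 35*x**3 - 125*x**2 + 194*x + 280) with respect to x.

Factor the denominator: (x - 5)*(x - 2)*(x + 1)*(x + 4)*(x + 7).
Partial-fraction decomposition: -1663/(243*(x + 7)) + 1565/(486*(x + 4)) - 7/(162*(x + 1)) + 65/(486*(x - 2)) - 713/(486*(x - 5)).
Integrate each term: A/(x−a) contributes A·log|x−a|.

-713*log(x - 5)/486 + 65*log(x - 2)/486 - 7*log(x + 1)/162 + 1565*log(x + 4)/486 - 1663*log(x + 7)/243 + C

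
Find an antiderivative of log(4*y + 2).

y*log(4*y + 2) - y + log(2*y + 1)/2 + C

Use integration by parts with u = log(4*y + 2), dv = dy.
Then du = 4/(4*y + 2) dy and v = y.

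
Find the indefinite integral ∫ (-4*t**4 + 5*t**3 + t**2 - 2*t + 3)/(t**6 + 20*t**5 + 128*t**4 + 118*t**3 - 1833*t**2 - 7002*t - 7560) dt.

Factor the denominator: (t - 4)*(t + 3)**2*(t + 5)*(t + 6)*(t + 7).
Partial-fraction decomposition: 1023/(32*(t + 7)) - 2071/(30*(t + 6)) + 343/(8*(t + 5)) - 3895/(672*(t + 3)) + 21/(8*(t + 3)**2) - 1/(70*(t - 4)).
Integrate each term; A/(t−a) gives A·log|t−a|; A/(t−a)² gives −A/(t−a).

-log(t - 4)/70 - 3895*log(t + 3)/672 + 343*log(t + 5)/8 - 2071*log(t + 6)/30 + 1023*log(t + 7)/32 - 21/(8*t + 24) + C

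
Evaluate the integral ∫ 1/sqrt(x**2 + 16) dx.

log(x + sqrt(x**2 + 16)) + C

Substitute x = 4·tan(θ), so dx = 4·sec(θ)^2 dθ and the radical becomes sqrt(x**2 + 16) = 4·sec(θ) by the Pythagorean identity.
Integrate the resulting trig expression in θ, then back-substitute tan(θ) = x/4, sec(θ) = sqrt(x**2 + 16)/4 (absorbing any constant into C).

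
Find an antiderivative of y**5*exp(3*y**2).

(9*y**4 - 6*y**2 + 2)*exp(3*y**2)/54 + C

Let u = y², du = 2y dy; rewrite as (1/2)∫ u^2·exp(3u) du.
Now integrate by parts 2 times.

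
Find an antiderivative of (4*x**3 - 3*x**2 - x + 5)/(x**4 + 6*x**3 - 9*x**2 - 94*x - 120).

209*log(x - 4)/378 + 37*log(x + 2)/18 - 127*log(x + 3)/14 + 565*log(x + 5)/54 + C

Factor the denominator: (x - 4)*(x + 2)*(x + 3)*(x + 5).
Partial-fraction decomposition: 565/(54*(x + 5)) - 127/(14*(x + 3)) + 37/(18*(x + 2)) + 209/(378*(x - 4)).
Integrate each term: A/(x−a) contributes A·log|x−a|.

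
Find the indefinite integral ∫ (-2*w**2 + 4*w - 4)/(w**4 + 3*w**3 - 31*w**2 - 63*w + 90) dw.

-17*log(w - 5)/176 + log(w - 1)/56 - 17*log(w + 3)/48 + 100*log(w + 6)/231 + C

Factor the denominator: (w - 5)*(w - 1)*(w + 3)*(w + 6).
Partial-fraction decomposition: 100/(231*(w + 6)) - 17/(48*(w + 3)) + 1/(56*(w - 1)) - 17/(176*(w - 5)).
Integrate each term: A/(w−a) contributes A·log|w−a|.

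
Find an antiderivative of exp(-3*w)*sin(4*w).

Let I denote the integral. Integrate by parts with u = sin(4*w), dv = exp(-3*w) dw, so v = -exp(-3*w)/3: I = -exp(-3*w)*sin(4*w)/3 + (4/3)·∫ exp(-3*w)*cos(4*w) dw.
Apply parts again with u = cos(4*w), dv = exp(-3*w) dw: ∫ exp(-3*w)*cos(4*w) dw = -exp(-3*w)*cos(4*w)/3 − (4/3)·I. Substituting back brings back I: I = -exp(-3*w)*sin(4*w)/3 - 4*exp(-3*w)*cos(4*w)/9 − (16/9)·I.
Solving for I: (1 + 16/9)·I equals the remaining terms, so I = (9/25)·(-exp(-3*w)*sin(4*w)/3 - 4*exp(-3*w)*cos(4*w)/9).

-3*exp(-3*w)*sin(4*w)/25 - 4*exp(-3*w)*cos(4*w)/25 + C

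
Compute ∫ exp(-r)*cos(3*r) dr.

Let I denote the integral. Integrate by parts with u = cos(3*r), dv = exp(-r) dr, so v = -exp(-r): I = -exp(-r)*cos(3*r) − 3·∫ exp(-r)*sin(3*r) dr.
Apply parts again with u = sin(3*r), dv = exp(-r) dr: ∫ exp(-r)*sin(3*r) dr = -exp(-r)*sin(3*r) + 3·I. Substituting back brings back I: I = 3*exp(-r)*sin(3*r) - exp(-r)*cos(3*r) − 9·I.
Solving for I: (1 + 9)·I equals the remaining terms, so I = (1/10)·(3*exp(-r)*sin(3*r) - exp(-r)*cos(3*r)).

3*exp(-r)*sin(3*r)/10 - exp(-r)*cos(3*r)/10 + C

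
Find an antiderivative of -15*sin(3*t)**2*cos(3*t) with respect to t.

-5*sin(3*t)**3/3 + C

Let u = sin(3*t), so du = (3*cos(3*t)) dt.
Rewriting, the integral becomes -5·∫ u^2 du = -5·u^3/3.
Substituting back, u = sin(3*t).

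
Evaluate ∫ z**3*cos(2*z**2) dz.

z**2*sin(2*z**2)/4 + cos(2*z**2)/8 + C

Let u = z², du = 2z dz; rewrite as (1/2)∫ u^1·cos(2u) du.
Now integrate by parts 1 time.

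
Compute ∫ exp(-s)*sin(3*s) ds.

Let I denote the integral. Integrate by parts with u = sin(3*s), dv = exp(-s) ds, so v = -exp(-s): I = -exp(-s)*sin(3*s) + 3·∫ exp(-s)*cos(3*s) ds.
Apply parts again with u = cos(3*s), dv = exp(-s) ds: ∫ exp(-s)*cos(3*s) ds = -exp(-s)*cos(3*s) − 3·I. Substituting back brings back I: I = -exp(-s)*sin(3*s) - 3*exp(-s)*cos(3*s) − 9·I.
Solving for I: (1 + 9)·I equals the remaining terms, so I = (1/10)·(-exp(-s)*sin(3*s) - 3*exp(-s)*cos(3*s)).

-exp(-s)*sin(3*s)/10 - 3*exp(-s)*cos(3*s)/10 + C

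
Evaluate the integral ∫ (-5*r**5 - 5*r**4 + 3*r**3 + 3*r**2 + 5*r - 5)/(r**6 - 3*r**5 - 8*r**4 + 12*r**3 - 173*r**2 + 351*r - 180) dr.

-2285*log(r - 5)/612 + 61*log(r - 1)/500 - 3671*log(r + 4)/5625 - 7817*log(r**2 + 9)/21250 - 86789*atan(r/3)/63750 - 1/(50*r - 50) + C

Factor the denominator: (r - 5)*(r - 1)**2*(r + 4)*(r**2 + 9).
Partial-fraction decomposition: -(15634*r + 86789)/(21250*(r**2 + 9)) - 3671/(5625*(r + 4)) + 61/(500*(r - 1)) + 1/(50*(r - 1)**2) - 2285/(612*(r - 5)).
Integrate each term; A/(r−a) gives A·log|r−a|; the (Br+D)/(r²+p²) term gives a log and an atan.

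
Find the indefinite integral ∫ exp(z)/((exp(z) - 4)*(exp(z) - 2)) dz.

log(exp(z) - 4)/2 - log(exp(z) - 2)/2 + C

Let u = e^z, du = e^z dz.
The integral becomes ∫ du/((u-4)(u-2)); decompose into partial fractions.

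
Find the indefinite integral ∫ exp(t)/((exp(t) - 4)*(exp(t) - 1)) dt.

Let u = e^t, du = e^t dt.
The integral becomes ∫ du/((u-1)(u-4)); decompose into partial fractions.

log(exp(t) - 4)/3 - log(exp(t) - 1)/3 + C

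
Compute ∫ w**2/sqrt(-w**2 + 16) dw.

Substitute w = 4·sin(θ), so dw = 4·cos(θ) dθ and the radical becomes sqrt(-w**2 + 16) = 4·cos(θ) by the Pythagorean identity.
Integrate the resulting trig expression in θ, then back-substitute θ = asin(w/4), sin(θ) = w/4, cos(θ) = sqrt(-w**2 + 16)/4 (absorbing any constant into C).

-w*sqrt(-w**2 + 16)/2 + 8*asin(w/4) + C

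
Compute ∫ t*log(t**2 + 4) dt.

t**2*log(t**2 + 4)/2 - t**2/2 + 2*log(t**2 + 4) + C

Let u = t**2 + 4, so du = (2*t) dt.
The integral becomes (1/2)·∫ log(u) du; integrate by parts with u′=log(u), dv′=du.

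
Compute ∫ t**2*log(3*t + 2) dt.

Use integration by parts with u = log(3*t + 2), dv = t**2 dt.
Then du = 3/(3*t + 2) dt and v = t**3/3.

t**3*log(3*t + 2)/3 - t**3/9 + t**2/9 - 4*t/27 + 8*log(3*t + 2)/81 + C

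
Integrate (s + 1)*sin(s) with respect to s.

Use integration by parts with u = s + 1, dv = sin(s) ds, so v = -cos(s).
Apply parts 1 times (tabular method): alternate signs, differentiate u down to 0, integrate dv up.

-s*cos(s) + sin(s) - cos(s) + C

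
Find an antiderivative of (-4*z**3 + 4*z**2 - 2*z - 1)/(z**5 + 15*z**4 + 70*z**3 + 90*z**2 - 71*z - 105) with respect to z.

Factor the denominator: (z - 1)*(z + 1)*(z + 3)*(z + 5)*(z + 7).
Partial-fraction decomposition: 527/(128*(z + 7)) - 203/(32*(z + 5)) + 149/(64*(z + 3)) - 3/(32*(z + 1)) - 1/(128*(z - 1)).
Integrate each term: A/(z−a) contributes A·log|z−a|.

-log(z - 1)/128 - 3*log(z + 1)/32 + 149*log(z + 3)/64 - 203*log(z + 5)/32 + 527*log(z + 7)/128 + C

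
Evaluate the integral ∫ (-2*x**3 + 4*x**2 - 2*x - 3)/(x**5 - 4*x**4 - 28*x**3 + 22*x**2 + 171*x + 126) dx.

-169*log(x - 7)/960 + 9*log(x - 3)/160 + 5*log(x + 1)/64 - 11*log(x + 2)/15 + 31*log(x + 3)/40 + C

Factor the denominator: (x - 7)*(x - 3)*(x + 1)*(x + 2)*(x + 3).
Partial-fraction decomposition: 31/(40*(x + 3)) - 11/(15*(x + 2)) + 5/(64*(x + 1)) + 9/(160*(x - 3)) - 169/(960*(x - 7)).
Integrate each term: A/(x−a) contributes A·log|x−a|.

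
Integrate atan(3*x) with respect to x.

x*atan(3*x) - log(9*x**2 + 1)/6 + C

Use integration by parts with u = arctan(3*x), dv = dx.
Then du = 3/(9*x**2 + 1) dx.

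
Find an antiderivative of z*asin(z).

Use integration by parts with u = arcsin(z), dv = z dz.
Then du = 1/sqrt(-z**2 + 1) dz.

z**2*asin(z)/2 + z*sqrt(-z**2 + 1)/4 - asin(z)/4 + C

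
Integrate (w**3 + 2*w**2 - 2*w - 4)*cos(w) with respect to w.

w**3*sin(w) + 2*w**2*sin(w) + 3*w**2*cos(w) - 8*w*sin(w) + 4*w*cos(w) - 8*sin(w) - 8*cos(w) + C

Use integration by parts with u = w**3 + 2*w**2 - 2*w - 4, dv = cos(w) dw, so v = sin(w).
Apply parts 3 times (tabular method): alternate signs, differentiate u down to 0, integrate dv up.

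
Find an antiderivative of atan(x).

Use integration by parts with u = arctan(x), dv = dx.
Then du = 1/(x**2 + 1) dx.

x*atan(x) - log(x**2 + 1)/2 + C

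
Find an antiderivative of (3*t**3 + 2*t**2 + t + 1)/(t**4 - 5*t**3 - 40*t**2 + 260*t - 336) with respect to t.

Factor the denominator: (t - 6)*(t - 4)*(t - 2)*(t + 7).
Partial-fraction decomposition: 937/(1287*(t + 7)) + 35/(72*(t - 2)) - 229/(44*(t - 4)) + 727/(104*(t - 6)).
Integrate each term: A/(t−a) contributes A·log|t−a|.

727*log(t - 6)/104 - 229*log(t - 4)/44 + 35*log(t - 2)/72 + 937*log(t + 7)/1287 + C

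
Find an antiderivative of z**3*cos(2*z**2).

z**2*sin(2*z**2)/4 + cos(2*z**2)/8 + C

Let u = z², du = 2z dz; rewrite as (1/2)∫ u^1·cos(2u) du.
Now integrate by parts 1 time.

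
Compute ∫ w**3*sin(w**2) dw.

-w**2*cos(w**2)/2 + sin(w**2)/2 + C

Let u = w², du = 2w dw; rewrite as (1/2)∫ u^1·sin(1u) du.
Now integrate by parts 1 time.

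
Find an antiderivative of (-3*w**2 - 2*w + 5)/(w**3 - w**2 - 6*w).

-5*log(w)/6 - 28*log(w - 3)/15 - 3*log(w + 2)/10 + C

Factor the denominator: w*(w - 3)*(w + 2).
Partial-fraction decomposition: -3/(10*(w + 2)) - 28/(15*(w - 3)) - 5/(6*w).
Integrate each term: A/(w−a) contributes A·log|w−a|.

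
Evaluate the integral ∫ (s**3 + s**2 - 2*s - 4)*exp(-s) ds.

Use integration by parts with u = s**3 + s**2 - 2*s - 4, dv = exp(-s) ds, so v = -exp(-s).
Apply parts 3 times (tabular method): alternate signs, differentiate u down to 0, integrate dv up.

(-s**3 - 4*s**2 - 6*s - 2)*exp(-s) + C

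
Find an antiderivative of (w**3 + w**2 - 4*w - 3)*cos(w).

Use integration by parts with u = w**3 + w**2 - 4*w - 3, dv = cos(w) dw, so v = sin(w).
Apply parts 3 times (tabular method): alternate signs, differentiate u down to 0, integrate dv up.

w**3*sin(w) + w**2*sin(w) + 3*w**2*cos(w) - 10*w*sin(w) + 2*w*cos(w) - 5*sin(w) - 10*cos(w) + C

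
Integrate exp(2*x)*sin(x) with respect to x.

Let I denote the integral. Integrate by parts with u = sin(x), dv = exp(2*x) dx, so v = exp(2*x)/2: I = exp(2*x)*sin(x)/2 − (1/2)·∫ exp(2*x)*cos(x) dx.
Apply parts again with u = cos(x), dv = exp(2*x) dx: ∫ exp(2*x)*cos(x) dx = exp(2*x)*cos(x)/2 + (1/2)·I. Substituting back brings back I: I = exp(2*x)*sin(x)/2 - exp(2*x)*cos(x)/4 − (1/4)·I.
Solving for I: (1 + 1/4)·I equals the remaining terms, so I = (4/5)·(exp(2*x)*sin(x)/2 - exp(2*x)*cos(x)/4).

2*exp(2*x)*sin(x)/5 - exp(2*x)*cos(x)/5 + C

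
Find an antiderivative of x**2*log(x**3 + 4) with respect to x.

x**3*log(x**3 + 4)/3 - x**3/3 + 4*log(x**3 + 4)/3 + C

Let u = x**3 + 4, so du = (3*x**2) dx.
The integral becomes (1/3)·∫ log(u) du; integrate by parts with u′=log(u), dv′=du.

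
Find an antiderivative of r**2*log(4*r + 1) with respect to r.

r**3*log(4*r + 1)/3 - r**3/9 + r**2/24 - r/48 + log(4*r + 1)/192 + C

Use integration by parts with u = log(4*r + 1), dv = r**2 dr.
Then du = 4/(4*r + 1) dr and v = r**3/3.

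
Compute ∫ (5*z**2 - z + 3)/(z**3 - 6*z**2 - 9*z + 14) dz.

241*log(z - 7)/54 - 7*log(z - 1)/18 + 25*log(z + 2)/27 + C

Factor the denominator: (z - 7)*(z - 1)*(z + 2).
Partial-fraction decomposition: 25/(27*(z + 2)) - 7/(18*(z - 1)) + 241/(54*(z - 7)).
Integrate each term: A/(z−a) contributes A·log|z−a|.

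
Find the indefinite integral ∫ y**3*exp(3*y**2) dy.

(3*y**2 - 1)*exp(3*y**2)/18 + C

Let u = y², du = 2y dy; rewrite as (1/2)∫ u^1·exp(3u) du.
Now integrate by parts 1 time.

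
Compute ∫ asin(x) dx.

x*asin(x) + sqrt(-x**2 + 1) + C

Use integration by parts with u = arcsin(x), dv = dx.
Then du = 1/sqrt(-x**2 + 1) dx.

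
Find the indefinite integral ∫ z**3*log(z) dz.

Use integration by parts with u = log(z), dv = z**3 dz.
Then du = 1/z dz and v = z**4/4.

z**4*log(z)/4 - z**4/16 + C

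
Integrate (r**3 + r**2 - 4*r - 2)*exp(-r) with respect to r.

(-r**3 - 4*r**2 - 4*r - 2)*exp(-r) + C

Use integration by parts with u = r**3 + r**2 - 4*r - 2, dv = exp(-r) dr, so v = -exp(-r).
Apply parts 3 times (tabular method): alternate signs, differentiate u down to 0, integrate dv up.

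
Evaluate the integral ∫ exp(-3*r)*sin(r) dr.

Let I denote the integral. Integrate by parts with u = sin(r), dv = exp(-3*r) dr, so v = -exp(-3*r)/3: I = -exp(-3*r)*sin(r)/3 + (1/3)·∫ exp(-3*r)*cos(r) dr.
Apply parts again with u = cos(r), dv = exp(-3*r) dr: ∫ exp(-3*r)*cos(r) dr = -exp(-3*r)*cos(r)/3 − (1/3)·I. Substituting back brings back I: I = -exp(-3*r)*sin(r)/3 - exp(-3*r)*cos(r)/9 − (1/9)·I.
Solving for I: (1 + 1/9)·I equals the remaining terms, so I = (9/10)·(-exp(-3*r)*sin(r)/3 - exp(-3*r)*cos(r)/9).

-3*exp(-3*r)*sin(r)/10 - exp(-3*r)*cos(r)/10 + C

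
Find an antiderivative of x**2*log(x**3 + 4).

Let u = x**3 + 4, so du = (3*x**2) dx.
The integral becomes (1/3)·∫ log(u) du; integrate by parts with u′=log(u), dv′=du.

x**3*log(x**3 + 4)/3 - x**3/3 + 4*log(x**3 + 4)/3 + C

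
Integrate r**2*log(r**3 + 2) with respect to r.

r**3*log(r**3 + 2)/3 - r**3/3 + 2*log(r**3 + 2)/3 + C

Let u = r**3 + 2, so du = (3*r**2) dr.
The integral becomes (1/3)·∫ log(u) du; integrate by parts with u′=log(u), dv′=du.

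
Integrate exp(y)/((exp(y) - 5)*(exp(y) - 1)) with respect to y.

Let u = e^y, du = e^y dy.
The integral becomes ∫ du/((u-1)(u-5)); decompose into partial fractions.

log(exp(y) - 5)/4 - log(exp(y) - 1)/4 + C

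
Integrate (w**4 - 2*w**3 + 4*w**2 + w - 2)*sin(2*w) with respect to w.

Use integration by parts with u = w**4 - 2*w**3 + 4*w**2 + w - 2, dv = sin(2*w) dw, so v = -cos(2*w)/2.
Apply parts 4 times (tabular method): alternate signs, differentiate u down to 0, integrate dv up.

-w**4*cos(2*w)/2 + w**3*sin(2*w) + w**3*cos(2*w) - 3*w**2*sin(2*w)/2 - w**2*cos(2*w)/2 + w*sin(2*w)/2 - 2*w*cos(2*w) + sin(2*w) + 5*cos(2*w)/4 + C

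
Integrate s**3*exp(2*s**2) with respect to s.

(2*s**2 - 1)*exp(2*s**2)/8 + C

Let u = s², du = 2s ds; rewrite as (1/2)∫ u^1·exp(2u) du.
Now integrate by parts 1 time.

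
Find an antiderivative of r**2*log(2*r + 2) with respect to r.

Use integration by parts with u = log(2*r + 2), dv = r**2 dr.
Then du = 2/(2*r + 2) dr and v = r**3/3.

r**3*log(2*r + 2)/3 - r**3/9 + r**2/6 - r/3 + log(r + 1)/3 + C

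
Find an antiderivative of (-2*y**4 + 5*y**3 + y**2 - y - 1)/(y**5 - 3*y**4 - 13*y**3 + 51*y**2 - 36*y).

Factor the denominator: y*(y - 3)**2*(y - 1)*(y + 4).
Partial-fraction decomposition: -813/(980*(y + 4)) + 1/(10*(y - 1)) - 1145/(882*(y - 3)) - 11/(21*(y - 3)**2) + 1/(36*y).
Integrate each term; A/(y−a) gives A·log|y−a|; A/(y−a)² gives −A/(y−a).

log(y)/36 - 1145*log(y - 3)/882 + log(y - 1)/10 - 813*log(y + 4)/980 + 11/(21*y - 63) + C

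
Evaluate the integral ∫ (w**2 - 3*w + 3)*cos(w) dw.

w**2*sin(w) - 3*w*sin(w) + 2*w*cos(w) + sin(w) - 3*cos(w) + C

Use integration by parts with u = w**2 - 3*w + 3, dv = cos(w) dw, so v = sin(w).
Apply parts 2 times (tabular method): alternate signs, differentiate u down to 0, integrate dv up.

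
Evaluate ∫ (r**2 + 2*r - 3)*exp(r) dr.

(r**2 - 3)*exp(r) + C

Use integration by parts with u = r**2 + 2*r - 3, dv = exp(r) dr, so v = exp(r).
Apply parts 2 times (tabular method): alternate signs, differentiate u down to 0, integrate dv up.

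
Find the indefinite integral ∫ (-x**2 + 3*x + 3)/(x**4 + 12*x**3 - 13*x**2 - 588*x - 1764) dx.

Factor the denominator: (x - 7)*(x + 6)**2*(x + 7).
Partial-fraction decomposition: 67/(14*(x + 7)) - 807/(169*(x + 6)) + 51/(13*(x + 6)**2) - 25/(2366*(x - 7)).
Integrate each term; A/(x−a) gives A·log|x−a|; A/(x−a)² gives −A/(x−a).

-25*log(x - 7)/2366 - 807*log(x + 6)/169 + 67*log(x + 7)/14 - 51/(13*x + 78) + C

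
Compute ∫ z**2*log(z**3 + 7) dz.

z**3*log(z**3 + 7)/3 - z**3/3 + 7*log(z**3 + 7)/3 + C

Let u = z**3 + 7, so du = (3*z**2) dz.
The integral becomes (1/3)·∫ log(u) du; integrate by parts with u′=log(u), dv′=du.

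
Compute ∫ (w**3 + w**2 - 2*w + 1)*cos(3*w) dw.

w**3*sin(3*w)/3 + w**2*sin(3*w)/3 + w**2*cos(3*w)/3 - 8*w*sin(3*w)/9 + 2*w*cos(3*w)/9 + 7*sin(3*w)/27 - 8*cos(3*w)/27 + C

Use integration by parts with u = w**3 + w**2 - 2*w + 1, dv = cos(3*w) dw, so v = sin(3*w)/3.
Apply parts 3 times (tabular method): alternate signs, differentiate u down to 0, integrate dv up.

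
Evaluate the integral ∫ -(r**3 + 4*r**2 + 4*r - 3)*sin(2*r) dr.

r**3*cos(2*r)/2 - 3*r**2*sin(2*r)/4 + 2*r**2*cos(2*r) - 2*r*sin(2*r) + 5*r*cos(2*r)/4 - 5*sin(2*r)/8 - 5*cos(2*r)/2 + C

Use integration by parts with u = r**3 + 4*r**2 + 4*r - 3, dv = -sin(2*r) dr, so v = cos(2*r)/2.
Apply parts 3 times (tabular method): alternate signs, differentiate u down to 0, integrate dv up.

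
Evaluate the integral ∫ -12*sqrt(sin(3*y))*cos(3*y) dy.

Let u = sin(3*y), so du = (3*cos(3*y)) dy.
Rewriting, the integral becomes -4·∫ √u du = -4·(2/3)u^(3/2).
Substituting back, u = sin(3*y).

-8*sin(3*y)**(3/2)/3 + C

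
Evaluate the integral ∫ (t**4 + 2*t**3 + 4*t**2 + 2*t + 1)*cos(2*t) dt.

Use integration by parts with u = t**4 + 2*t**3 + 4*t**2 + 2*t + 1, dv = cos(2*t) dt, so v = sin(2*t)/2.
Apply parts 4 times (tabular method): alternate signs, differentiate u down to 0, integrate dv up.

t**4*sin(2*t)/2 + t**3*sin(2*t) + t**3*cos(2*t) + t**2*sin(2*t)/2 + 3*t**2*cos(2*t)/2 - t*sin(2*t)/2 + t*cos(2*t)/2 + sin(2*t)/4 - cos(2*t)/4 + C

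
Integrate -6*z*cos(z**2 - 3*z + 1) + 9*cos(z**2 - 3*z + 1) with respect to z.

Let u = z**2 - 3*z + 1, so du = (2*z - 3) dz.
Rewriting, the integral becomes -3·∫ cos(u) du = -3·sin(u).
Substituting back, u = z**2 - 3*z + 1.

-3*sin(z**2 - 3*z + 1) + C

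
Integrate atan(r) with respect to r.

r*atan(r) - log(r**2 + 1)/2 + C

Use integration by parts with u = arctan(r), dv = dr.
Then du = 1/(r**2 + 1) dr.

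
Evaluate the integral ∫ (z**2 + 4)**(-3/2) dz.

z/(4*sqrt(z**2 + 4)) + C

Substitute z = 2·tan(θ), so dz = 2·sec(θ)^2 dθ and the radical becomes sqrt(z**2 + 4) = 2·sec(θ) by the Pythagorean identity.
Integrate the resulting trig expression in θ, then back-substitute tan(θ) = z/2, sec(θ) = sqrt(z**2 + 4)/2 (absorbing any constant into C).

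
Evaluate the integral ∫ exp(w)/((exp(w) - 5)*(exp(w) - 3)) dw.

log(exp(w) - 5)/2 - log(exp(w) - 3)/2 + C

Let u = e^w, du = e^w dw.
The integral becomes ∫ du/((u-3)(u-5)); decompose into partial fractions.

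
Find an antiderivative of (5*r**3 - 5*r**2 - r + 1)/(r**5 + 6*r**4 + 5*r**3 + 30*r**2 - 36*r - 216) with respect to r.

Factor the denominator: (r - 2)*(r + 2)*(r + 6)*(r**2 + 9).
Partial-fraction decomposition: 46*(7*r + 3)/(585*(r**2 + 9)) - 1253/(1440*(r + 6)) + 57/(208*(r + 2)) + 19/(416*(r - 2)).
Integrate each term; A/(r−a) gives A·log|r−a|; the (Br+D)/(r²+p²) term gives a log and an atan.

19*log(r - 2)/416 + 57*log(r + 2)/208 - 1253*log(r + 6)/1440 + 161*log(r**2 + 9)/585 + 46*atan(r/3)/585 + C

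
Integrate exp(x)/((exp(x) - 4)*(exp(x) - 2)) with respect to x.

Let u = e^x, du = e^x dx.
The integral becomes ∫ du/((u-2)(u-4)); decompose into partial fractions.

log(exp(x) - 4)/2 - log(exp(x) - 2)/2 + C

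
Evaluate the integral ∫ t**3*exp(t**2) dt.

Let u = t², du = 2t dt; rewrite as (1/2)∫ u^1·exp(1u) du.
Now integrate by parts 1 time.

(t**2 - 1)*exp(t**2)/2 + C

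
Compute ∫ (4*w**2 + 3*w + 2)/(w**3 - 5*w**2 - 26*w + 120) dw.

Factor the denominator: (w - 6)*(w - 4)*(w + 5).
Partial-fraction decomposition: 29/(33*(w + 5)) - 13/(3*(w - 4)) + 82/(11*(w - 6)).
Integrate each term: A/(w−a) contributes A·log|w−a|.

82*log(w - 6)/11 - 13*log(w - 4)/3 + 29*log(w + 5)/33 + C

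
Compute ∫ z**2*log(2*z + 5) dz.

z**3*log(2*z + 5)/3 - z**3/9 + 5*z**2/12 - 25*z/12 + 125*log(2*z + 5)/24 + C

Use integration by parts with u = log(2*z + 5), dv = z**2 dz.
Then du = 2/(2*z + 5) dz and v = z**3/3.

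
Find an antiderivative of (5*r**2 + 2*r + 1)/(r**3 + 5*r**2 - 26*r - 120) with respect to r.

Factor the denominator: (r - 5)*(r + 4)*(r + 6).
Partial-fraction decomposition: 169/(22*(r + 6)) - 73/(18*(r + 4)) + 136/(99*(r - 5)).
Integrate each term: A/(r−a) contributes A·log|r−a|.

136*log(r - 5)/99 - 73*log(r + 4)/18 + 169*log(r + 6)/22 + C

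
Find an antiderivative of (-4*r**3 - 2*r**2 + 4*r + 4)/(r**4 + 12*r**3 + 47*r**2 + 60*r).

Factor the denominator: r*(r + 3)*(r + 4)*(r + 5).
Partial-fraction decomposition: -217/(5*(r + 5)) + 53/(r + 4) - 41/(3*(r + 3)) + 1/(15*r).
Integrate each term: A/(r−a) contributes A·log|r−a|.

log(r)/15 - 41*log(r + 3)/3 + 53*log(r + 4) - 217*log(r + 5)/5 + C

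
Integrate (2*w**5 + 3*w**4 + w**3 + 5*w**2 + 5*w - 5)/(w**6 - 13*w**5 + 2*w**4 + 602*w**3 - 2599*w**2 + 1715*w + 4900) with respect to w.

41435*log(w - 7)/1344 - 6335*log(w - 5)/576 - 595*log(w - 4)/33 - log(w + 1)/1728 + 26549*log(w + 7)/133056 + 8395/(144*w - 720) + C

Factor the denominator: (w - 7)*(w - 5)**2*(w - 4)*(w + 1)*(w + 7).
Partial-fraction decomposition: 26549/(133056*(w + 7)) - 1/(1728*(w + 1)) - 595/(33*(w - 4)) - 6335/(576*(w - 5)) - 8395/(144*(w - 5)**2) + 41435/(1344*(w - 7)).
Integrate each term; A/(w−a) gives A·log|w−a|; A/(w−a)² gives −A/(w−a).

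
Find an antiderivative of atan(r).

Use integration by parts with u = arctan(r), dv = dr.
Then du = 1/(r**2 + 1) dr.

r*atan(r) - log(r**2 + 1)/2 + C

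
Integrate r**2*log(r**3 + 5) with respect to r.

r**3*log(r**3 + 5)/3 - r**3/3 + 5*log(r**3 + 5)/3 + C

Let u = r**3 + 5, so du = (3*r**2) dr.
The integral becomes (1/3)·∫ log(u) du; integrate by parts with u′=log(u), dv′=du.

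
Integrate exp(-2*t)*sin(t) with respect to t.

Let I denote the integral. Integrate by parts with u = sin(t), dv = exp(-2*t) dt, so v = -exp(-2*t)/2: I = -exp(-2*t)*sin(t)/2 + (1/2)·∫ exp(-2*t)*cos(t) dt.
Apply parts again with u = cos(t), dv = exp(-2*t) dt: ∫ exp(-2*t)*cos(t) dt = -exp(-2*t)*cos(t)/2 − (1/2)·I. Substituting back brings back I: I = -exp(-2*t)*sin(t)/2 - exp(-2*t)*cos(t)/4 − (1/4)·I.
Solving for I: (1 + 1/4)·I equals the remaining terms, so I = (4/5)·(-exp(-2*t)*sin(t)/2 - exp(-2*t)*cos(t)/4).

-2*exp(-2*t)*sin(t)/5 - exp(-2*t)*cos(t)/5 + C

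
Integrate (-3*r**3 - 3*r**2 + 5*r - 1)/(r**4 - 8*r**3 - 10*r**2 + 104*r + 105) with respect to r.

-571*log(r - 7)/80 + 71*log(r - 5)/16 - log(r + 1)/16 - 19*log(r + 3)/80 + C

Factor the denominator: (r - 7)*(r - 5)*(r + 1)*(r + 3).
Partial-fraction decomposition: -19/(80*(r + 3)) - 1/(16*(r + 1)) + 71/(16*(r - 5)) - 571/(80*(r - 7)).
Integrate each term: A/(r−a) contributes A·log|r−a|.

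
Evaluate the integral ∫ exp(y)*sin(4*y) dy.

exp(y)*sin(4*y)/17 - 4*exp(y)*cos(4*y)/17 + C

Let I denote the integral. Integrate by parts with u = sin(4*y), dv = exp(y) dy, so v = exp(y): I = exp(y)*sin(4*y) − 4·∫ exp(y)*cos(4*y) dy.
Apply parts again with u = cos(4*y), dv = exp(y) dy: ∫ exp(y)*cos(4*y) dy = exp(y)*cos(4*y) + 4·I. Substituting back brings back I: I = exp(y)*sin(4*y) - 4*exp(y)*cos(4*y) − 16·I.
Solving for I: (1 + 16)·I equals the remaining terms, so I = (1/17)·(exp(y)*sin(4*y) - 4*exp(y)*cos(4*y)).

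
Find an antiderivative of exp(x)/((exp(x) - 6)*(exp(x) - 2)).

log(exp(x) - 6)/4 - log(exp(x) - 2)/4 + C

Let u = e^x, du = e^x dx.
The integral becomes ∫ du/((u-2)(u-6)); decompose into partial fractions.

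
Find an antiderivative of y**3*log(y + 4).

Use integration by parts with u = log(y + 4), dv = y**3 dy.
Then du = 1/(y + 4) dy and v = y**4/4.

y**4*log(y + 4)/4 - y**4/16 + y**3/3 - 2*y**2 + 16*y - 64*log(y + 4) + C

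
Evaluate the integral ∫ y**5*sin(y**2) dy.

Let u = y², du = 2y dy; rewrite as (1/2)∫ u^2·sin(1u) du.
Now integrate by parts 2 times.

-y**4*cos(y**2)/2 + y**2*sin(y**2) + cos(y**2) + C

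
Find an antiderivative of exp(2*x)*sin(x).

2*exp(2*x)*sin(x)/5 - exp(2*x)*cos(x)/5 + C

Let I denote the integral. Integrate by parts with u = sin(x), dv = exp(2*x) dx, so v = exp(2*x)/2: I = exp(2*x)*sin(x)/2 − (1/2)·∫ exp(2*x)*cos(x) dx.
Apply parts again with u = cos(x), dv = exp(2*x) dx: ∫ exp(2*x)*cos(x) dx = exp(2*x)*cos(x)/2 + (1/2)·I. Substituting back brings back I: I = exp(2*x)*sin(x)/2 - exp(2*x)*cos(x)/4 − (1/4)·I.
Solving for I: (1 + 1/4)·I equals the remaining terms, so I = (4/5)·(exp(2*x)*sin(x)/2 - exp(2*x)*cos(x)/4).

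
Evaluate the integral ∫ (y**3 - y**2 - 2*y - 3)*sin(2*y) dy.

Use integration by parts with u = y**3 - y**2 - 2*y - 3, dv = sin(2*y) dy, so v = -cos(2*y)/2.
Apply parts 3 times (tabular method): alternate signs, differentiate u down to 0, integrate dv up.

-y**3*cos(2*y)/2 + 3*y**2*sin(2*y)/4 + y**2*cos(2*y)/2 - y*sin(2*y)/2 + 7*y*cos(2*y)/4 - 7*sin(2*y)/8 + 5*cos(2*y)/4 + C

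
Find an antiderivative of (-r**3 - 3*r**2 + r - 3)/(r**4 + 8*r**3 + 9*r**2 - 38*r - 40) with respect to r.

Factor the denominator: (r - 2)*(r + 1)*(r + 4)*(r + 5).
Partial-fraction decomposition: -3/(2*(r + 5)) + 1/(2*(r + 4)) + 1/(6*(r + 1)) - 1/(6*(r - 2)).
Integrate each term: A/(r−a) contributes A·log|r−a|.

-log(r - 2)/6 + log(r + 1)/6 + log(r + 4)/2 - 3*log(r + 5)/2 + C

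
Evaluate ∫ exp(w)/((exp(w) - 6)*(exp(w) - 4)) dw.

log(exp(w) - 6)/2 - log(exp(w) - 4)/2 + C

Let u = e^w, du = e^w dw.
The integral becomes ∫ du/((u-4)(u-6)); decompose into partial fractions.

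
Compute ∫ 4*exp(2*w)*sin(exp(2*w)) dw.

Let u = exp(2*w), so du = (2*exp(2*w)) dw.
Rewriting, the integral becomes 2·∫ sin(u) du = 2·-cos(u).
Substituting back, u = exp(2*w).

-2*cos(exp(2*w)) + C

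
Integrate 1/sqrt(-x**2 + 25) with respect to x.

asin(x/5) + C

Substitute x = 5·sin(θ), so dx = 5·cos(θ) dθ and the radical becomes sqrt(-x**2 + 25) = 5·cos(θ) by the Pythagorean identity.
Integrate the resulting trig expression in θ, then back-substitute θ = asin(x/5), sin(θ) = x/5, cos(θ) = sqrt(-x**2 + 25)/5 (absorbing any constant into C).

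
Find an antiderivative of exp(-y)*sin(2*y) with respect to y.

Let I denote the integral. Integrate by parts with u = sin(2*y), dv = exp(-y) dy, so v = -exp(-y): I = -exp(-y)*sin(2*y) + 2·∫ exp(-y)*cos(2*y) dy.
Apply parts again with u = cos(2*y), dv = exp(-y) dy: ∫ exp(-y)*cos(2*y) dy = -exp(-y)*cos(2*y) − 2·I. Substituting back brings back I: I = -exp(-y)*sin(2*y) - 2*exp(-y)*cos(2*y) − 4·I.
Solving for I: (1 + 4)·I equals the remaining terms, so I = (1/5)·(-exp(-y)*sin(2*y) - 2*exp(-y)*cos(2*y)).

-exp(-y)*sin(2*y)/5 - 2*exp(-y)*cos(2*y)/5 + C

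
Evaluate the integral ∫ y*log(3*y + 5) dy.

Use integration by parts with u = log(3*y + 5), dv = y dy.
Then du = 3/(3*y + 5) dy and v = y**2/2.

y**2*log(3*y + 5)/2 - y**2/4 + 5*y/6 - 25*log(3*y + 5)/18 + C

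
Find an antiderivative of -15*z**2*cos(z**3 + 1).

-5*sin(z**3 + 1) + C

Let u = z**3 + 1, so du = (3*z**2) dz.
Rewriting, the integral becomes -5·∫ cos(u) du = -5·sin(u).
Substituting back, u = z**3 + 1.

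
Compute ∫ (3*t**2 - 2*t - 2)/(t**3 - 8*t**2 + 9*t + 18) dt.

94*log(t - 6)/21 - 19*log(t - 3)/12 + 3*log(t + 1)/28 + C

Factor the denominator: (t - 6)*(t - 3)*(t + 1).
Partial-fraction decomposition: 3/(28*(t + 1)) - 19/(12*(t - 3)) + 94/(21*(t - 6)).
Integrate each term: A/(t−a) contributes A·log|t−a|.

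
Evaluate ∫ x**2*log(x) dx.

x**3*log(x)/3 - x**3/9 + C

Use integration by parts with u = log(x), dv = x**2 dx.
Then du = 1/x dx and v = x**3/3.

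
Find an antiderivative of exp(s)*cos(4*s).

4*exp(s)*sin(4*s)/17 + exp(s)*cos(4*s)/17 + C

Let I denote the integral. Integrate by parts with u = cos(4*s), dv = exp(s) ds, so v = exp(s): I = exp(s)*cos(4*s) + 4·∫ exp(s)*sin(4*s) ds.
Apply parts again with u = sin(4*s), dv = exp(s) ds: ∫ exp(s)*sin(4*s) ds = exp(s)*sin(4*s) − 4·I. Substituting back brings back I: I = 4*exp(s)*sin(4*s) + exp(s)*cos(4*s) − 16·I.
Solving for I: (1 + 16)·I equals the remaining terms, so I = (1/17)·(4*exp(s)*sin(4*s) + exp(s)*cos(4*s)).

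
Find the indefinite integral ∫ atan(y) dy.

y*atan(y) - log(y**2 + 1)/2 + C

Use integration by parts with u = arctan(y), dv = dy.
Then du = 1/(y**2 + 1) dy.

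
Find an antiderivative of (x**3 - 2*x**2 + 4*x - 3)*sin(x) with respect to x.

Use integration by parts with u = x**3 - 2*x**2 + 4*x - 3, dv = sin(x) dx, so v = -cos(x).
Apply parts 3 times (tabular method): alternate signs, differentiate u down to 0, integrate dv up.

-x**3*cos(x) + 3*x**2*sin(x) + 2*x**2*cos(x) - 4*x*sin(x) + 2*x*cos(x) - 2*sin(x) - cos(x) + C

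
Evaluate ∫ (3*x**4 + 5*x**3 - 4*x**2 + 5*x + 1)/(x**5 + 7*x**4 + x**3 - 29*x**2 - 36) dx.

Factor the denominator: (x - 2)*(x + 3)*(x + 6)*(x**2 + 1).
Partial-fraction decomposition: 4*(x - 43)/(925*(x**2 + 1)) + 2635/(888*(x + 6)) - 29/(75*(x + 3)) + 83/(200*(x - 2)).
Integrate each term; A/(x−a) gives A·log|x−a|; the (Bx+D)/(x²+p²) term gives a log and an atan.

83*log(x - 2)/200 - 29*log(x + 3)/75 + 2635*log(x + 6)/888 + 2*log(x**2 + 1)/925 - 172*atan(x)/925 + C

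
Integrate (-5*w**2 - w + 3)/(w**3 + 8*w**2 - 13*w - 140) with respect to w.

-9*log(w - 4)/11 + 13*log(w + 5)/2 - 235*log(w + 7)/22 + C

Factor the denominator: (w - 4)*(w + 5)*(w + 7).
Partial-fraction decomposition: -235/(22*(w + 7)) + 13/(2*(w + 5)) - 9/(11*(w - 4)).
Integrate each term: A/(w−a) contributes A·log|w−a|.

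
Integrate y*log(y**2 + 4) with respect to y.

y**2*log(y**2 + 4)/2 - y**2/2 + 2*log(y**2 + 4) + C

Let u = y**2 + 4, so du = (2*y) dy.
The integral becomes (1/2)·∫ log(u) du; integrate by parts with u′=log(u), dv′=du.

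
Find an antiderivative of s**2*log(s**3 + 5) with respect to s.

Let u = s**3 + 5, so du = (3*s**2) ds.
The integral becomes (1/3)·∫ log(u) du; integrate by parts with u′=log(u), dv′=du.

s**3*log(s**3 + 5)/3 - s**3/3 + 5*log(s**3 + 5)/3 + C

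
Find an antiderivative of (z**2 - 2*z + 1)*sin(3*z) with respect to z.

-z**2*cos(3*z)/3 + 2*z*sin(3*z)/9 + 2*z*cos(3*z)/3 - 2*sin(3*z)/9 - 7*cos(3*z)/27 + C

Use integration by parts with u = z**2 - 2*z + 1, dv = sin(3*z) dz, so v = -cos(3*z)/3.
Apply parts 2 times (tabular method): alternate signs, differentiate u down to 0, integrate dv up.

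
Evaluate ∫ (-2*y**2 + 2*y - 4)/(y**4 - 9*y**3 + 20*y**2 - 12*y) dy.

Factor the denominator: y*(y - 6)*(y - 2)*(y - 1).
Partial-fraction decomposition: -4/(5*(y - 1)) + 1/(y - 2) - 8/(15*(y - 6)) + 1/(3*y).
Integrate each term: A/(y−a) contributes A·log|y−a|.

log(y)/3 - 8*log(y - 6)/15 + log(y - 2) - 4*log(y - 1)/5 + C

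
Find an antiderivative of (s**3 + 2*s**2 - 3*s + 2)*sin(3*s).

-s**3*cos(3*s)/3 + s**2*sin(3*s)/3 - 2*s**2*cos(3*s)/3 + 4*s*sin(3*s)/9 + 11*s*cos(3*s)/9 - 11*sin(3*s)/27 - 14*cos(3*s)/27 + C

Use integration by parts with u = s**3 + 2*s**2 - 3*s + 2, dv = sin(3*s) ds, so v = -cos(3*s)/3.
Apply parts 3 times (tabular method): alternate signs, differentiate u down to 0, integrate dv up.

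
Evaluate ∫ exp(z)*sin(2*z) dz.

Let I denote the integral. Integrate by parts with u = sin(2*z), dv = exp(z) dz, so v = exp(z): I = exp(z)*sin(2*z) − 2·∫ exp(z)*cos(2*z) dz.
Apply parts again with u = cos(2*z), dv = exp(z) dz: ∫ exp(z)*cos(2*z) dz = exp(z)*cos(2*z) + 2·I. Substituting back brings back I: I = exp(z)*sin(2*z) - 2*exp(z)*cos(2*z) − 4·I.
Solving for I: (1 + 4)·I equals the remaining terms, so I = (1/5)·(exp(z)*sin(2*z) - 2*exp(z)*cos(2*z)).

exp(z)*sin(2*z)/5 - 2*exp(z)*cos(2*z)/5 + C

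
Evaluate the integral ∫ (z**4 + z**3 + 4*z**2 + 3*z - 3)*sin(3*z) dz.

-z**4*cos(3*z)/3 + 4*z**3*sin(3*z)/9 - z**3*cos(3*z)/3 + z**2*sin(3*z)/3 - 8*z**2*cos(3*z)/9 + 16*z*sin(3*z)/27 - 7*z*cos(3*z)/9 + 7*sin(3*z)/27 + 97*cos(3*z)/81 + C

Use integration by parts with u = z**4 + z**3 + 4*z**2 + 3*z - 3, dv = sin(3*z) dz, so v = -cos(3*z)/3.
Apply parts 4 times (tabular method): alternate signs, differentiate u down to 0, integrate dv up.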